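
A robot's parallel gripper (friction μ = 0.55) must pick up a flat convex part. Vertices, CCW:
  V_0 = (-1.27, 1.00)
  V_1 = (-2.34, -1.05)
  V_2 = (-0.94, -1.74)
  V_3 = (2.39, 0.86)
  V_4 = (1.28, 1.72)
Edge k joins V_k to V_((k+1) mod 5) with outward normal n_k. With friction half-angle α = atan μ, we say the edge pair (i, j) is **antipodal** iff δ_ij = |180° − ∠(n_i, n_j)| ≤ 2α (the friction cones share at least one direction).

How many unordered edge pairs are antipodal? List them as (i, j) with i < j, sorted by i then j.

count = 4; pairs: (0,2), (1,3), (1,4), (2,4)

α = atan 0.55 = 28.81°;  2α = 57.62°
n_0 = (-0.8865, +0.4627)
n_1 = (-0.4421, -0.8970)
n_2 = (+0.6154, -0.7882)
n_3 = (+0.6125, +0.7905)
n_4 = (-0.2717, +0.9624)
  (0,1): δ = 88.67°  ·
  (0,2): δ = 24.46°  ✓
  (0,3): δ = 79.79°  ·
  (0,4): δ = 133.33°  ·
  (1,2): δ = 115.78°  ·
  (1,3): δ = 11.53°  ✓
  (1,4): δ = 42.00°  ✓
  (2,3): δ = 75.75°  ·
  (2,4): δ = 22.21°  ✓
  (3,4): δ = 126.47°  ·
antipodal pairs: 4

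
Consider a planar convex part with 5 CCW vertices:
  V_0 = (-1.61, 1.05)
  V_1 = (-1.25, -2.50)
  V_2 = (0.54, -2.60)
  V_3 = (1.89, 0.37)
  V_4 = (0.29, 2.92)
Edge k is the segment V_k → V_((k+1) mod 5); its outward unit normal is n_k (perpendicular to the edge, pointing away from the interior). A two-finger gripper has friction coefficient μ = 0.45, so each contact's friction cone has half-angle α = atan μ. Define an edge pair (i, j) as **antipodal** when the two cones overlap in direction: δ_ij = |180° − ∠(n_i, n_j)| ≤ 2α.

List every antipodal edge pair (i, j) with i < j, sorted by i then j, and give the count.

α = atan 0.45 = 24.23°;  2α = 48.46°
n_0 = (-0.9949, -0.1009)
n_1 = (-0.0558, -0.9984)
n_2 = (+0.9104, -0.4138)
n_3 = (+0.8471, +0.5315)
n_4 = (-0.7015, +0.7127)
  (0,1): δ = 98.99°  ·
  (0,2): δ = 30.23°  ✓
  (0,3): δ = 26.32°  ✓
  (0,4): δ = 128.75°  ·
  (1,2): δ = 111.25°  ·
  (1,3): δ = 54.70°  ·
  (1,4): δ = 47.74°  ✓
  (2,3): δ = 123.45°  ·
  (2,4): δ = 21.01°  ✓
  (3,4): δ = 77.56°  ·
antipodal pairs: 4

count = 4; pairs: (0,2), (0,3), (1,4), (2,4)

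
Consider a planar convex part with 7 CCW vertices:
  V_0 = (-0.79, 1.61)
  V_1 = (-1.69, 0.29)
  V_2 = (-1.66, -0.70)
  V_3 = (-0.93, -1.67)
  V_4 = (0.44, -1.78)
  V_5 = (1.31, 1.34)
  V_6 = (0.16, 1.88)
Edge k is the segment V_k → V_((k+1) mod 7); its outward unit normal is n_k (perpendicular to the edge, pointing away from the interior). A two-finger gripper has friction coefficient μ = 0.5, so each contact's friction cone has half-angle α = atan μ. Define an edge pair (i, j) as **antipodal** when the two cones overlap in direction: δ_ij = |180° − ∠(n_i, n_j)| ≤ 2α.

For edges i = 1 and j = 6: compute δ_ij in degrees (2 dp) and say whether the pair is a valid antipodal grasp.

α = atan 0.5 = 26.57°;  2α = 53.13°
edge 1: e_1 = (+0.03, -0.99);  n_1 = (-0.9995, -0.0303)
edge 6: e_6 = (-0.95, -0.27);  n_6 = (-0.2734, +0.9619)
∠(n_1, n_6) = 75.87°
δ = |180° − 75.87°| = 104.13°
104.13° > 2α = 53.13°  →  invalid

δ = 104.13°, invalid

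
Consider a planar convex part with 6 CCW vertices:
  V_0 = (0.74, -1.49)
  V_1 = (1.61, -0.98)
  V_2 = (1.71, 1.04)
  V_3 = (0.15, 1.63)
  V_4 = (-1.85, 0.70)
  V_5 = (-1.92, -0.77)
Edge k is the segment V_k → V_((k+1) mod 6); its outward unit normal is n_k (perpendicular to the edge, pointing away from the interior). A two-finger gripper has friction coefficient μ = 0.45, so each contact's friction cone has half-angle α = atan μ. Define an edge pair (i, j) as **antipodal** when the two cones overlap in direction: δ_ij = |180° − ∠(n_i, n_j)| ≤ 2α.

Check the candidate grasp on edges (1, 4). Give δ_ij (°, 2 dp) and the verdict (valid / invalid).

α = atan 0.45 = 24.23°;  2α = 48.46°
edge 1: e_1 = (+0.10, +2.02);  n_1 = (+0.9988, -0.0494)
edge 4: e_4 = (-0.07, -1.47);  n_4 = (-0.9989, +0.0476)
∠(n_1, n_4) = 179.89°
δ = |180° − 179.89°| = 0.11°
0.11° ≤ 2α = 48.46°  →  valid

δ = 0.11°, valid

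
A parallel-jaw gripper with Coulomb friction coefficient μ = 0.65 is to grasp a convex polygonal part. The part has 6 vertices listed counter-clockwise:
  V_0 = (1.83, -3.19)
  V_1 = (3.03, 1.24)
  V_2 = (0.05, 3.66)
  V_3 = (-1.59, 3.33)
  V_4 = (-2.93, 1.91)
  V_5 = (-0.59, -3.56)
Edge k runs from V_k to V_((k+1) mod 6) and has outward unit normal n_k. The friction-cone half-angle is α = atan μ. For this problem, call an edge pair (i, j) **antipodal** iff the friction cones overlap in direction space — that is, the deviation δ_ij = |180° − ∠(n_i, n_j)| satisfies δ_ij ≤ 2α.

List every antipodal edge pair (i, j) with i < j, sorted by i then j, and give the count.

count = 7; pairs: (0,2), (0,3), (0,4), (1,4), (1,5), (2,5), (3,5)

α = atan 0.65 = 33.02°;  2α = 66.05°
n_0 = (+0.9652, -0.2615)
n_1 = (+0.6304, +0.7763)
n_2 = (-0.1973, +0.9804)
n_3 = (-0.7273, +0.6863)
n_4 = (-0.9194, -0.3933)
n_5 = (+0.1511, -0.9885)
  (0,1): δ = 113.92°  ·
  (0,2): δ = 63.47°  ✓
  (0,3): δ = 28.18°  ✓
  (0,4): δ = 38.32°  ✓
  (0,5): δ = 113.85°  ·
  (1,2): δ = 129.54°  ·
  (1,3): δ = 94.26°  ·
  (1,4): δ = 27.76°  ✓
  (1,5): δ = 47.77°  ✓
  (2,3): δ = 144.72°  ·
  (2,4): δ = 78.22°  ·
  (2,5): δ = 2.68°  ✓
  (3,4): δ = 113.50°  ·
  (3,5): δ = 37.97°  ✓
  (4,5): δ = 104.47°  ·
antipodal pairs: 7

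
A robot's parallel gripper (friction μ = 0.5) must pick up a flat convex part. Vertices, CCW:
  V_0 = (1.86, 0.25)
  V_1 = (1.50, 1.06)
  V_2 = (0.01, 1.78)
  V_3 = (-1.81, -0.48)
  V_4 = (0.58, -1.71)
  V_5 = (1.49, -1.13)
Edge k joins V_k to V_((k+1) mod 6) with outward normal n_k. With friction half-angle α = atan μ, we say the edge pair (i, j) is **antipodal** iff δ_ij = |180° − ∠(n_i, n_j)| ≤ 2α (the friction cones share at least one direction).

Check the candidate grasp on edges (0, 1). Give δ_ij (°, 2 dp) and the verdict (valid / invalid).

δ = 139.75°, invalid

α = atan 0.5 = 26.57°;  2α = 53.13°
edge 0: e_0 = (-0.36, +0.81);  n_0 = (+0.9138, +0.4061)
edge 1: e_1 = (-1.49, +0.72);  n_1 = (+0.4351, +0.9004)
∠(n_0, n_1) = 40.25°
δ = |180° − 40.25°| = 139.75°
139.75° > 2α = 53.13°  →  invalid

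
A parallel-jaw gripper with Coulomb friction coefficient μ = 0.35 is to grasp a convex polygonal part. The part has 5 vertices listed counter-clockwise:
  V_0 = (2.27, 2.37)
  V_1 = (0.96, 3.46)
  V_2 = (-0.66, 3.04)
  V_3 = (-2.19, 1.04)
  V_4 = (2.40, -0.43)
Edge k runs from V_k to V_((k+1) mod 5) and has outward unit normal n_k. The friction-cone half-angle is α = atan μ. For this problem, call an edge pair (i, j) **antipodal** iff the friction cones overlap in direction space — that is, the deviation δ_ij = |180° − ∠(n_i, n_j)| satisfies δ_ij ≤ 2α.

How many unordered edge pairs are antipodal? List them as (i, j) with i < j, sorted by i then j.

count = 2; pairs: (0,3), (1,3)

α = atan 0.35 = 19.29°;  2α = 38.58°
n_0 = (+0.6396, +0.7687)
n_1 = (-0.2510, +0.9680)
n_2 = (-0.7942, +0.6076)
n_3 = (-0.3050, -0.9524)
n_4 = (+0.9989, +0.0464)
  (0,1): δ = 125.70°  ·
  (0,2): δ = 87.65°  ·
  (0,3): δ = 22.00°  ✓
  (0,4): δ = 132.42°  ·
  (1,2): δ = 141.95°  ·
  (1,3): δ = 32.29°  ✓
  (1,4): δ = 78.12°  ·
  (2,3): δ = 70.34°  ·
  (2,4): δ = 40.07°  ·
  (3,4): δ = 69.58°  ·
antipodal pairs: 2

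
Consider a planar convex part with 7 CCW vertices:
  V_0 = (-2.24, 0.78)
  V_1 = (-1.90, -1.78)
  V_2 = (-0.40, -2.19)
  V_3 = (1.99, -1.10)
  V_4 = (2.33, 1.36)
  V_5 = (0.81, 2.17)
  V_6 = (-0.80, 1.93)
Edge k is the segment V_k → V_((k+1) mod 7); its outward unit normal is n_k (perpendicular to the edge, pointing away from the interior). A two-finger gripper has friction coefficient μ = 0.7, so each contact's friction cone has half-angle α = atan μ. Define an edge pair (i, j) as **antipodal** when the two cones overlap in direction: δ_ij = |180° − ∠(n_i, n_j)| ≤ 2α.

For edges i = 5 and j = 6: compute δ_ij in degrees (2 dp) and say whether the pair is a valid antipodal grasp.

δ = 149.87°, invalid

α = atan 0.7 = 34.99°;  2α = 69.98°
edge 5: e_5 = (-1.61, -0.24);  n_5 = (-0.1474, +0.9891)
edge 6: e_6 = (-1.44, -1.15);  n_6 = (-0.6240, +0.7814)
∠(n_5, n_6) = 30.13°
δ = |180° − 30.13°| = 149.87°
149.87° > 2α = 69.98°  →  invalid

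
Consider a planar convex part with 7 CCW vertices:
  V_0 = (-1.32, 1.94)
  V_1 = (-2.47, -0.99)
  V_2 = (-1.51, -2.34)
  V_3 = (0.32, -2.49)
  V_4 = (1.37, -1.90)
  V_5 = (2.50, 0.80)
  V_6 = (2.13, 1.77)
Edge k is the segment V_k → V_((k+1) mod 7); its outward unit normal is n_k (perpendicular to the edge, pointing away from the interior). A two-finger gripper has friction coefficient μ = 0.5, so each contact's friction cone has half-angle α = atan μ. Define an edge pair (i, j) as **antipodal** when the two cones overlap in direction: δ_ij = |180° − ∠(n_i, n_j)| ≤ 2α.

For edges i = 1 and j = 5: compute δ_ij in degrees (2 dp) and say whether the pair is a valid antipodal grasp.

δ = 14.54°, valid

α = atan 0.5 = 26.57°;  2α = 53.13°
edge 1: e_1 = (+0.96, -1.35);  n_1 = (-0.8150, -0.5795)
edge 5: e_5 = (-0.37, +0.97);  n_5 = (+0.9343, +0.3564)
∠(n_1, n_5) = 165.46°
δ = |180° − 165.46°| = 14.54°
14.54° ≤ 2α = 53.13°  →  valid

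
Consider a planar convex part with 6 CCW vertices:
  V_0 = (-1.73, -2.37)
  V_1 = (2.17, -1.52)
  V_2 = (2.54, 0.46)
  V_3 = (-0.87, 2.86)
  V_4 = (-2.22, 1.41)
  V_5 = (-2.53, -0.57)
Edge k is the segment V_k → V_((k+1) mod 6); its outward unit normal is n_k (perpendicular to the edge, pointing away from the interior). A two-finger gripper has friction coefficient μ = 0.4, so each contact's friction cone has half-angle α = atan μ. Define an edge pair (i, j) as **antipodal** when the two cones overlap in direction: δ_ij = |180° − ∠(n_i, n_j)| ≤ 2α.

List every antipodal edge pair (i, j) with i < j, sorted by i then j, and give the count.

α = atan 0.4 = 21.80°;  2α = 43.60°
n_0 = (+0.2129, -0.9771)
n_1 = (+0.9830, -0.1837)
n_2 = (+0.5756, +0.8178)
n_3 = (-0.7319, +0.6814)
n_4 = (-0.9880, +0.1547)
n_5 = (-0.9138, -0.4061)
  (0,1): δ = 112.88°  ·
  (0,2): δ = 47.43°  ·
  (0,3): δ = 34.75°  ✓
  (0,4): δ = 68.81°  ·
  (0,5): δ = 101.67°  ·
  (1,2): δ = 114.55°  ·
  (1,3): δ = 32.37°  ✓
  (1,4): δ = 1.69°  ✓
  (1,5): δ = 34.55°  ✓
  (2,3): δ = 97.82°  ·
  (2,4): δ = 63.76°  ·
  (2,5): δ = 30.90°  ✓
  (3,4): δ = 145.94°  ·
  (3,5): δ = 113.08°  ·
  (4,5): δ = 147.14°  ·
antipodal pairs: 5

count = 5; pairs: (0,3), (1,3), (1,4), (1,5), (2,5)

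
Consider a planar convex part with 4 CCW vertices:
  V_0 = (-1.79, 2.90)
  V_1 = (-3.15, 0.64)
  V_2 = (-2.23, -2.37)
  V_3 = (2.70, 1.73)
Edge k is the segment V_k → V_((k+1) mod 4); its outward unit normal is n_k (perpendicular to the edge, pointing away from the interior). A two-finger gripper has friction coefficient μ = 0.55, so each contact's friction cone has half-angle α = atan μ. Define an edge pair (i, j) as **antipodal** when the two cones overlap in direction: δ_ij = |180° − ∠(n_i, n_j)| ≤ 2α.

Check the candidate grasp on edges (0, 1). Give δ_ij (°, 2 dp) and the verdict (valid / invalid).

α = atan 0.55 = 28.81°;  2α = 57.62°
edge 0: e_0 = (-1.36, -2.26);  n_0 = (-0.8568, +0.5156)
edge 1: e_1 = (+0.92, -3.01);  n_1 = (-0.9563, -0.2923)
∠(n_0, n_1) = 48.03°
δ = |180° − 48.03°| = 131.97°
131.97° > 2α = 57.62°  →  invalid

δ = 131.97°, invalid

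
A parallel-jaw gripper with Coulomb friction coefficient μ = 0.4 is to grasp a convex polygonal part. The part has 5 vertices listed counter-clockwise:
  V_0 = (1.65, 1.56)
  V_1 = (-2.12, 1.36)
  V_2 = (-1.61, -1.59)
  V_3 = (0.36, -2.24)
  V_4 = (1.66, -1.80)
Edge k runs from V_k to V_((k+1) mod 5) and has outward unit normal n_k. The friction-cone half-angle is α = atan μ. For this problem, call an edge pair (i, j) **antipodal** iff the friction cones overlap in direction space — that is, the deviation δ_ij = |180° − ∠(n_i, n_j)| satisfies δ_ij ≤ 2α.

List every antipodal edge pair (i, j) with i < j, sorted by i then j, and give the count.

count = 3; pairs: (0,2), (0,3), (1,4)

α = atan 0.4 = 21.80°;  2α = 43.60°
n_0 = (-0.0530, +0.9986)
n_1 = (-0.9854, -0.1704)
n_2 = (-0.3133, -0.9496)
n_3 = (+0.3206, -0.9472)
n_4 = (+1.0000, +0.0030)
  (0,1): δ = 83.23°  ·
  (0,2): δ = 21.30°  ✓
  (0,3): δ = 15.66°  ✓
  (0,4): δ = 87.13°  ·
  (1,2): δ = 118.07°  ·
  (1,3): δ = 81.11°  ·
  (1,4): δ = 9.64°  ✓
  (2,3): δ = 143.04°  ·
  (2,4): δ = 71.57°  ·
  (3,4): δ = 108.53°  ·
antipodal pairs: 3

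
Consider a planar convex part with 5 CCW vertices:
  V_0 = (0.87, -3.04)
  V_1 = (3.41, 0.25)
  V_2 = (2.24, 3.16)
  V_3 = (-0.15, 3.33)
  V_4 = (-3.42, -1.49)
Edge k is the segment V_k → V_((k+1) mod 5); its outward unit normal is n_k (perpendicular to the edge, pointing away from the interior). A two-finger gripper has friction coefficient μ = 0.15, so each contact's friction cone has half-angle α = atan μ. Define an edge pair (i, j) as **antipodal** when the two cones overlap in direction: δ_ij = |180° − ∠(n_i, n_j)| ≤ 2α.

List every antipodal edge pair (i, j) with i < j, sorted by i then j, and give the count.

count = 2; pairs: (0,3), (2,4)

α = atan 0.15 = 8.53°;  2α = 17.06°
n_0 = (+0.7915, -0.6111)
n_1 = (+0.9278, +0.3730)
n_2 = (+0.0710, +0.9975)
n_3 = (-0.8275, +0.5614)
n_4 = (-0.3398, -0.9405)
  (0,1): δ = 120.43°  ·
  (0,2): δ = 56.40°  ·
  (0,3): δ = 3.52°  ✓
  (0,4): δ = 107.80°  ·
  (1,2): δ = 115.97°  ·
  (1,3): δ = 56.06°  ·
  (1,4): δ = 48.23°  ·
  (2,3): δ = 120.09°  ·
  (2,4): δ = 15.80°  ✓
  (3,4): δ = 75.71°  ·
antipodal pairs: 2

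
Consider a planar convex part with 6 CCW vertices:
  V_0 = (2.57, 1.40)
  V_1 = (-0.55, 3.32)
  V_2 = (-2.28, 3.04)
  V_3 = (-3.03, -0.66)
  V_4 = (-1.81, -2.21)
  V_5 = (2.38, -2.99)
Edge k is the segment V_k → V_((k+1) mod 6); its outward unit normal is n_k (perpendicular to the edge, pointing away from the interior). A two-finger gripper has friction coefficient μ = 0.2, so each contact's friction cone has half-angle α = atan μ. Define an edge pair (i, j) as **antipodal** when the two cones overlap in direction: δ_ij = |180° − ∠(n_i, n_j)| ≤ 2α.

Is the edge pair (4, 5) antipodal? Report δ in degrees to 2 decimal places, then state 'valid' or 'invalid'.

α = atan 0.2 = 11.31°;  2α = 22.62°
edge 4: e_4 = (+4.19, -0.78);  n_4 = (-0.1830, -0.9831)
edge 5: e_5 = (+0.19, +4.39);  n_5 = (+0.9991, -0.0432)
∠(n_4, n_5) = 98.07°
δ = |180° − 98.07°| = 81.93°
81.93° > 2α = 22.62°  →  invalid

δ = 81.93°, invalid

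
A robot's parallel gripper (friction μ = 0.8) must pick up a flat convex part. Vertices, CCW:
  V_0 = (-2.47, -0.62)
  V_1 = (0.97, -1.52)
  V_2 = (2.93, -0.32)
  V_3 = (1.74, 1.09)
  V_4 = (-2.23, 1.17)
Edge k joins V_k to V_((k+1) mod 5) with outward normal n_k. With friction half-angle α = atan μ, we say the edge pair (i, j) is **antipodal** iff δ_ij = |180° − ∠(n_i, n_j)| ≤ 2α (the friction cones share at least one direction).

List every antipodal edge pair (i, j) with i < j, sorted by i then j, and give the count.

count = 5; pairs: (0,2), (0,3), (1,3), (1,4), (2,4)

α = atan 0.8 = 38.66°;  2α = 77.32°
n_0 = (-0.2531, -0.9674)
n_1 = (+0.5222, -0.8529)
n_2 = (+0.7642, +0.6450)
n_3 = (+0.0201, +0.9998)
n_4 = (-0.9911, +0.1329)
  (0,1): δ = 133.86°  ·
  (0,2): δ = 35.18°  ✓
  (0,3): δ = 13.51°  ✓
  (0,4): δ = 97.02°  ·
  (1,2): δ = 81.31°  ·
  (1,3): δ = 32.63°  ✓
  (1,4): δ = 50.89°  ✓
  (2,3): δ = 131.32°  ·
  (2,4): δ = 47.80°  ✓
  (3,4): δ = 96.48°  ·
antipodal pairs: 5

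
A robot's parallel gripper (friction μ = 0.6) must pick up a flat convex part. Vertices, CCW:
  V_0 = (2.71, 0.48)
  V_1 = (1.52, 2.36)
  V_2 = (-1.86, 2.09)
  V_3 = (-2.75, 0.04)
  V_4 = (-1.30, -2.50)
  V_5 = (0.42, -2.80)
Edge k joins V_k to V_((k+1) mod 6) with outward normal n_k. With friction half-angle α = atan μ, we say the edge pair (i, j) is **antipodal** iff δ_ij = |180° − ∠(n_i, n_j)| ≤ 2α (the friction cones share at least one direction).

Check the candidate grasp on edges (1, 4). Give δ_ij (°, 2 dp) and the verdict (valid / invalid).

δ = 14.46°, valid

α = atan 0.6 = 30.96°;  2α = 61.93°
edge 1: e_1 = (-3.38, -0.27);  n_1 = (-0.0796, +0.9968)
edge 4: e_4 = (+1.72, -0.30);  n_4 = (-0.1718, -0.9851)
∠(n_1, n_4) = 165.54°
δ = |180° − 165.54°| = 14.46°
14.46° ≤ 2α = 61.93°  →  valid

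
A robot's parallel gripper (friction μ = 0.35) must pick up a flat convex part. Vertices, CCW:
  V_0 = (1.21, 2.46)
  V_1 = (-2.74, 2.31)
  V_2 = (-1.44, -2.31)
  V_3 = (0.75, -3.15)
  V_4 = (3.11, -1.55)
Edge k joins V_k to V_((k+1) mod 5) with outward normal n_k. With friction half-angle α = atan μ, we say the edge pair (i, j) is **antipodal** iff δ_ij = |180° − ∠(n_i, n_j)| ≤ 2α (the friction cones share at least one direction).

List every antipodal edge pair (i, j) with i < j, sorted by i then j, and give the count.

α = atan 0.35 = 19.29°;  2α = 38.58°
n_0 = (-0.0379, +0.9993)
n_1 = (-0.9626, -0.2709)
n_2 = (-0.3581, -0.9337)
n_3 = (+0.5612, -0.8277)
n_4 = (+0.9037, +0.4282)
  (0,1): δ = 76.46°  ·
  (0,2): δ = 23.16°  ✓
  (0,3): δ = 31.96°  ✓
  (0,4): δ = 113.18°  ·
  (1,2): δ = 126.70°  ·
  (1,3): δ = 71.58°  ·
  (1,4): δ = 9.64°  ✓
  (2,3): δ = 124.88°  ·
  (2,4): δ = 43.66°  ·
  (3,4): δ = 98.78°  ·
antipodal pairs: 3

count = 3; pairs: (0,2), (0,3), (1,4)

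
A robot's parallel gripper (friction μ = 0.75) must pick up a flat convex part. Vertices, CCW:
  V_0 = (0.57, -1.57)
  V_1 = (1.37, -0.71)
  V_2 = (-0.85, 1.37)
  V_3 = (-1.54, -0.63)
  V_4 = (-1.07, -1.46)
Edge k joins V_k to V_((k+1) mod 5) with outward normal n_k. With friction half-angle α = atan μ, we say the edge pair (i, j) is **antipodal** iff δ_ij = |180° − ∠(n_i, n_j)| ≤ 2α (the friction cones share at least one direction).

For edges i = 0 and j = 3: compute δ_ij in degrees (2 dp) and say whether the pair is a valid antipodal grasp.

δ = 72.45°, valid

α = atan 0.75 = 36.87°;  2α = 73.74°
edge 0: e_0 = (+0.80, +0.86);  n_0 = (+0.7322, -0.6811)
edge 3: e_3 = (+0.47, -0.83);  n_3 = (-0.8702, -0.4927)
∠(n_0, n_3) = 107.55°
δ = |180° − 107.55°| = 72.45°
72.45° ≤ 2α = 73.74°  →  valid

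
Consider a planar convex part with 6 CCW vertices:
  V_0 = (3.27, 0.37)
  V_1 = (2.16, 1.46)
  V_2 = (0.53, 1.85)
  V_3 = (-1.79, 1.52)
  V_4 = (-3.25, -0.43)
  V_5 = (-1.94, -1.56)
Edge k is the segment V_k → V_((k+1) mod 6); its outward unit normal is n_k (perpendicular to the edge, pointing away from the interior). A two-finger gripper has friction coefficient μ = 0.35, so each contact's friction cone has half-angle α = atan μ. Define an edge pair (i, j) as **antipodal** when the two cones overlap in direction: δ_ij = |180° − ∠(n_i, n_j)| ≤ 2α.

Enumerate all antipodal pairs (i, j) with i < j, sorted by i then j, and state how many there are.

α = atan 0.35 = 19.29°;  2α = 38.58°
n_0 = (+0.7006, +0.7135)
n_1 = (+0.2327, +0.9725)
n_2 = (-0.1408, +0.9900)
n_3 = (-0.8005, +0.5993)
n_4 = (-0.6532, -0.7572)
n_5 = (+0.3474, -0.9377)
  (0,1): δ = 148.98°  ·
  (0,2): δ = 127.43°  ·
  (0,3): δ = 82.34°  ·
  (0,4): δ = 3.70°  ✓
  (0,5): δ = 64.81°  ·
  (1,2): δ = 158.45°  ·
  (1,3): δ = 113.37°  ·
  (1,4): δ = 27.33°  ✓
  (1,5): δ = 33.78°  ✓
  (2,3): δ = 134.92°  ·
  (2,4): δ = 48.88°  ·
  (2,5): δ = 12.23°  ✓
  (3,4): δ = 93.96°  ·
  (3,5): δ = 32.85°  ✓
  (4,5): δ = 118.89°  ·
antipodal pairs: 5

count = 5; pairs: (0,4), (1,4), (1,5), (2,5), (3,5)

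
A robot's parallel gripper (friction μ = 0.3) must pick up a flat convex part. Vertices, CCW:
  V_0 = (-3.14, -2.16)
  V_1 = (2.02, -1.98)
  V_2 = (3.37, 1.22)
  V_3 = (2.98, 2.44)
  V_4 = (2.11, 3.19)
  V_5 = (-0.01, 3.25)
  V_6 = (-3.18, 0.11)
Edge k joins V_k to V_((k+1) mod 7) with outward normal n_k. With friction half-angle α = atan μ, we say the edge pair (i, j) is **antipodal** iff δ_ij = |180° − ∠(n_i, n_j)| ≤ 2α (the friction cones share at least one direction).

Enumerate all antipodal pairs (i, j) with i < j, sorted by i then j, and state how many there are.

count = 4; pairs: (0,4), (1,5), (1,6), (2,6)

α = atan 0.3 = 16.70°;  2α = 33.40°
n_0 = (+0.0349, -0.9994)
n_1 = (+0.9214, -0.3887)
n_2 = (+0.9525, +0.3045)
n_3 = (+0.6529, +0.7574)
n_4 = (+0.0283, +0.9996)
n_5 = (-0.7037, +0.7105)
n_6 = (-0.9998, -0.0176)
  (0,1): δ = 114.87°  ·
  (0,2): δ = 74.27°  ·
  (0,3): δ = 42.76°  ·
  (0,4): δ = 3.62°  ✓
  (0,5): δ = 42.73°  ·
  (0,6): δ = 89.01°  ·
  (1,2): δ = 139.40°  ·
  (1,3): δ = 107.89°  ·
  (1,4): δ = 68.75°  ·
  (1,5): δ = 22.40°  ✓
  (1,6): δ = 23.88°  ✓
  (2,3): δ = 148.49°  ·
  (2,4): δ = 109.35°  ·
  (2,5): δ = 63.00°  ·
  (2,6): δ = 16.72°  ✓
  (3,4): δ = 140.86°  ·
  (3,5): δ = 94.51°  ·
  (3,6): δ = 48.23°  ·
  (4,5): δ = 133.65°  ·
  (4,6): δ = 87.37°  ·
  (5,6): δ = 133.72°  ·
antipodal pairs: 4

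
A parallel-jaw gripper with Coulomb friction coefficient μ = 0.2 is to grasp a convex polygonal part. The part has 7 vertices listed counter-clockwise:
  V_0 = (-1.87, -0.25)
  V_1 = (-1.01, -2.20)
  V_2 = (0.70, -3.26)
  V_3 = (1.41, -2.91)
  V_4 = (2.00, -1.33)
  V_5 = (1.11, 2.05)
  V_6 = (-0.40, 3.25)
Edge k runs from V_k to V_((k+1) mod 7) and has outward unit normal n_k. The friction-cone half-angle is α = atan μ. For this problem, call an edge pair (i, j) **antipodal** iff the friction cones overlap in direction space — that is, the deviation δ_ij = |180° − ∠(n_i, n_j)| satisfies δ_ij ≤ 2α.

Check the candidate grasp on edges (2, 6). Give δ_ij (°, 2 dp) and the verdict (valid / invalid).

α = atan 0.2 = 11.31°;  2α = 22.62°
edge 2: e_2 = (+0.71, +0.35);  n_2 = (+0.4422, -0.8969)
edge 6: e_6 = (-1.47, -3.50);  n_6 = (-0.9220, +0.3872)
∠(n_2, n_6) = 139.02°
δ = |180° − 139.02°| = 40.98°
40.98° > 2α = 22.62°  →  invalid

δ = 40.98°, invalid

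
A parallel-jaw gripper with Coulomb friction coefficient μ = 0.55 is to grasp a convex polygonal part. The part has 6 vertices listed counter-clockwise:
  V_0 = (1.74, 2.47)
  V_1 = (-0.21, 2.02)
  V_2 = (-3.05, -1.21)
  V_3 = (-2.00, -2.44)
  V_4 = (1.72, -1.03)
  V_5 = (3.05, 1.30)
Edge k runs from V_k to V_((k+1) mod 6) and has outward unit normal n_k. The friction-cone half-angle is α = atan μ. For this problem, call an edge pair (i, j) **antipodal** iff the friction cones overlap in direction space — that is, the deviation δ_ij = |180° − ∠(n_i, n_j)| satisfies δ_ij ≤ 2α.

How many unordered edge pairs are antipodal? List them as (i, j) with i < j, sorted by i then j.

α = atan 0.55 = 28.81°;  2α = 57.62°
n_0 = (-0.2249, +0.9744)
n_1 = (-0.7510, +0.6603)
n_2 = (-0.7606, -0.6493)
n_3 = (+0.3544, -0.9351)
n_4 = (+0.8685, -0.4957)
n_5 = (+0.6661, +0.7458)
  (0,1): δ = 144.32°  ·
  (0,2): δ = 62.51°  ·
  (0,3): δ = 7.76°  ✓
  (0,4): δ = 47.29°  ✓
  (0,5): δ = 125.24°  ·
  (1,2): δ = 98.19°  ·
  (1,3): δ = 27.92°  ✓
  (1,4): δ = 11.61°  ✓
  (1,5): δ = 89.55°  ·
  (2,3): δ = 109.73°  ·
  (2,4): δ = 70.20°  ·
  (2,5): δ = 7.74°  ✓
  (3,4): δ = 140.48°  ·
  (3,5): δ = 62.53°  ·
  (4,5): δ = 102.05°  ·
antipodal pairs: 5

count = 5; pairs: (0,3), (0,4), (1,3), (1,4), (2,5)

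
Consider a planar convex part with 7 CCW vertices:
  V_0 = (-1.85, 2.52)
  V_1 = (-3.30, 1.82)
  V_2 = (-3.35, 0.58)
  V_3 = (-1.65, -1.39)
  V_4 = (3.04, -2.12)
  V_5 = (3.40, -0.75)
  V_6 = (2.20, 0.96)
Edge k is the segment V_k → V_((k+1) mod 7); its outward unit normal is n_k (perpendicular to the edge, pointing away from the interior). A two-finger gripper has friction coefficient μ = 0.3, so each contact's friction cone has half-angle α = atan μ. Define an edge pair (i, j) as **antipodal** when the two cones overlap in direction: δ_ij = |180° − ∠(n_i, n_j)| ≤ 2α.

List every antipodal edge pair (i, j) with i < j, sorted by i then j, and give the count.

α = atan 0.3 = 16.70°;  2α = 33.40°
n_0 = (-0.4347, +0.9006)
n_1 = (-0.9992, +0.0403)
n_2 = (-0.7571, -0.6533)
n_3 = (-0.1538, -0.9881)
n_4 = (+0.9672, -0.2541)
n_5 = (+0.8186, +0.5744)
n_6 = (+0.3594, +0.9332)
  (0,1): δ = 118.08°  ·
  (0,2): δ = 74.98°  ·
  (0,3): δ = 34.62°  ·
  (0,4): δ = 49.51°  ·
  (0,5): δ = 99.29°  ·
  (0,6): δ = 133.16°  ·
  (1,2): δ = 136.90°  ·
  (1,3): δ = 96.54°  ·
  (1,4): δ = 12.41°  ✓
  (1,5): δ = 37.37°  ·
  (1,6): δ = 71.24°  ·
  (2,3): δ = 139.64°  ·
  (2,4): δ = 55.52°  ·
  (2,5): δ = 5.73°  ✓
  (2,6): δ = 28.14°  ✓
  (3,4): δ = 95.88°  ·
  (3,5): δ = 46.09°  ·
  (3,6): δ = 12.22°  ✓
  (4,5): δ = 130.22°  ·
  (4,6): δ = 96.34°  ·
  (5,6): δ = 146.13°  ·
antipodal pairs: 4

count = 4; pairs: (1,4), (2,5), (2,6), (3,6)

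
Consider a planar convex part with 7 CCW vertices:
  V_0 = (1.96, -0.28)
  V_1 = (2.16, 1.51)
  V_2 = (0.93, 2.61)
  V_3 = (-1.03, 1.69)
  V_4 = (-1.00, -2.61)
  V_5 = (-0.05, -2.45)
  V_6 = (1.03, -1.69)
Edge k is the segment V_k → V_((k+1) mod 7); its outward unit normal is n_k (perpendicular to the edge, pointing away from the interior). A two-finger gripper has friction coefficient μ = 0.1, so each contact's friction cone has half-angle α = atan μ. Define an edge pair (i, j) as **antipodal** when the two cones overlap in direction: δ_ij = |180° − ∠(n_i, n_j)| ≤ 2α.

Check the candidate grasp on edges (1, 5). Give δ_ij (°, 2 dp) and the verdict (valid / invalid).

δ = 76.94°, invalid

α = atan 0.1 = 5.71°;  2α = 11.42°
edge 1: e_1 = (-1.23, +1.10);  n_1 = (+0.6666, +0.7454)
edge 5: e_5 = (+1.08, +0.76);  n_5 = (+0.5755, -0.8178)
∠(n_1, n_5) = 103.06°
δ = |180° − 103.06°| = 76.94°
76.94° > 2α = 11.42°  →  invalid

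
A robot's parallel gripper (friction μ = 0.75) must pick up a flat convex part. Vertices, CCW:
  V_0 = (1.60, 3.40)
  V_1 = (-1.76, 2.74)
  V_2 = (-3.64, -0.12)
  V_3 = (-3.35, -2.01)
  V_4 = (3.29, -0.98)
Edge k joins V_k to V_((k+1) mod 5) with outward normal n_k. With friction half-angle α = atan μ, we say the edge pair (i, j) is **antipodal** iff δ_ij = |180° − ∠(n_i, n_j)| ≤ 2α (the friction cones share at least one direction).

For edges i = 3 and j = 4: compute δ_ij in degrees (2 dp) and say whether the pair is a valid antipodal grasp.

α = atan 0.75 = 36.87°;  2α = 73.74°
edge 3: e_3 = (+6.64, +1.03);  n_3 = (+0.1533, -0.9882)
edge 4: e_4 = (-1.69, +4.38);  n_4 = (+0.9330, +0.3600)
∠(n_3, n_4) = 102.28°
δ = |180° − 102.28°| = 77.72°
77.72° > 2α = 73.74°  →  invalid

δ = 77.72°, invalid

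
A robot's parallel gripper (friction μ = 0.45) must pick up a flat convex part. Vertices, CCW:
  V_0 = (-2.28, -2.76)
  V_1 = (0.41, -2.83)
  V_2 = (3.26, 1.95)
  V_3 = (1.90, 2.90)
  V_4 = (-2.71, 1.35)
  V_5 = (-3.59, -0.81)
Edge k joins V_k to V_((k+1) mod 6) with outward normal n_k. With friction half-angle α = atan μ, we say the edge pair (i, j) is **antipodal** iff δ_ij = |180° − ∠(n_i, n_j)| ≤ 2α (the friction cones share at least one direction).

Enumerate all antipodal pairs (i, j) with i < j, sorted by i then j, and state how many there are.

count = 5; pairs: (0,2), (0,3), (1,3), (1,4), (2,5)

α = atan 0.45 = 24.23°;  2α = 48.46°
n_0 = (-0.0260, -0.9997)
n_1 = (+0.8589, -0.5121)
n_2 = (+0.5727, +0.8198)
n_3 = (-0.3187, +0.9479)
n_4 = (-0.9261, +0.3773)
n_5 = (-0.8301, -0.5576)
  (0,1): δ = 119.31°  ·
  (0,2): δ = 33.44°  ✓
  (0,3): δ = 20.07°  ✓
  (0,4): δ = 69.32°  ·
  (0,5): δ = 125.38°  ·
  (1,2): δ = 94.13°  ·
  (1,3): δ = 40.61°  ✓
  (1,4): δ = 8.64°  ✓
  (1,5): δ = 64.70°  ·
  (2,3): δ = 126.48°  ·
  (2,4): δ = 77.23°  ·
  (2,5): δ = 21.17°  ✓
  (3,4): δ = 130.75°  ·
  (3,5): δ = 74.69°  ·
  (4,5): δ = 123.94°  ·
antipodal pairs: 5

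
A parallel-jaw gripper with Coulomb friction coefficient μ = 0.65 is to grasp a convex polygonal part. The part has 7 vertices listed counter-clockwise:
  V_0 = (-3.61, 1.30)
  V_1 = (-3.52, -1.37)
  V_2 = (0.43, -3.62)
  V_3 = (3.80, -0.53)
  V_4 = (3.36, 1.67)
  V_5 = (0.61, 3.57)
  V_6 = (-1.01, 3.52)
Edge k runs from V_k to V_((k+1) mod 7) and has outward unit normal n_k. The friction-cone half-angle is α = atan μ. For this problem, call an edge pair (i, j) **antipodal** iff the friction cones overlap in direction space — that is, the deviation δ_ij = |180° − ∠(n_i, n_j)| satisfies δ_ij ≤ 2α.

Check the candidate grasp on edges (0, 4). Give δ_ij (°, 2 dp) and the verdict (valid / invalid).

α = atan 0.65 = 33.02°;  2α = 66.05°
edge 0: e_0 = (+0.09, -2.67);  n_0 = (-0.9994, -0.0337)
edge 4: e_4 = (-2.75, +1.90);  n_4 = (+0.5684, +0.8227)
∠(n_0, n_4) = 126.57°
δ = |180° − 126.57°| = 53.43°
53.43° ≤ 2α = 66.05°  →  valid

δ = 53.43°, valid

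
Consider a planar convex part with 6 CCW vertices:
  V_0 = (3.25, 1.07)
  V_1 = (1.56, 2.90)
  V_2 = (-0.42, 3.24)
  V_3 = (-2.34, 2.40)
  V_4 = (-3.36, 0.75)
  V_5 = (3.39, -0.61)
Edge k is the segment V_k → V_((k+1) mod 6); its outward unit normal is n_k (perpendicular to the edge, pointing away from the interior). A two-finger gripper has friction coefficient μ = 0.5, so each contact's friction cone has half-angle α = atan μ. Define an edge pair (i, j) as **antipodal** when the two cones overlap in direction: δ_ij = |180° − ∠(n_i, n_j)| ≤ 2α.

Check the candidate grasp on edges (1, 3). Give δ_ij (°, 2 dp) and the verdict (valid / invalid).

α = atan 0.5 = 26.57°;  2α = 53.13°
edge 1: e_1 = (-1.98, +0.34);  n_1 = (+0.1692, +0.9856)
edge 3: e_3 = (-1.02, -1.65);  n_3 = (-0.8506, +0.5258)
∠(n_1, n_3) = 68.02°
δ = |180° − 68.02°| = 111.98°
111.98° > 2α = 53.13°  →  invalid

δ = 111.98°, invalid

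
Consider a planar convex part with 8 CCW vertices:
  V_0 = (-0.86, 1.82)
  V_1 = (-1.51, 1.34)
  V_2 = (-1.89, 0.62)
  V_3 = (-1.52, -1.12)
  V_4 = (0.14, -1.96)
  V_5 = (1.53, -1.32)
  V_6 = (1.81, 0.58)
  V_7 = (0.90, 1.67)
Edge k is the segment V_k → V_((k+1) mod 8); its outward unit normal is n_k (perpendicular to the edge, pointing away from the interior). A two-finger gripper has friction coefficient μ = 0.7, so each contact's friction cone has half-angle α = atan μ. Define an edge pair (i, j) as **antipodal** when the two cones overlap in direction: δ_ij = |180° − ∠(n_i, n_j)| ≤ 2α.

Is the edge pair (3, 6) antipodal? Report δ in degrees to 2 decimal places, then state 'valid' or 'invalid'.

δ = 23.30°, valid

α = atan 0.7 = 34.99°;  2α = 69.98°
edge 3: e_3 = (+1.66, -0.84);  n_3 = (-0.4515, -0.8923)
edge 6: e_6 = (-0.91, +1.09);  n_6 = (+0.7676, +0.6409)
∠(n_3, n_6) = 156.70°
δ = |180° − 156.70°| = 23.30°
23.30° ≤ 2α = 69.98°  →  valid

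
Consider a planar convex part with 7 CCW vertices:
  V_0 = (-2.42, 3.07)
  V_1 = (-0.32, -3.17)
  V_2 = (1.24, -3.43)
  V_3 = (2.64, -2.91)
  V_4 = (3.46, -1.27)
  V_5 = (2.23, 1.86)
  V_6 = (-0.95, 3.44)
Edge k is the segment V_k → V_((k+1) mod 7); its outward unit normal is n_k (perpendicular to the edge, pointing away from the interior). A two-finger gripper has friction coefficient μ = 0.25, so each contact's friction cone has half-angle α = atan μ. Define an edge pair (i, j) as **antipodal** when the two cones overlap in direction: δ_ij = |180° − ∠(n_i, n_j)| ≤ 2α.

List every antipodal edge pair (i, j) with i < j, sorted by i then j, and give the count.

count = 4; pairs: (0,4), (1,5), (1,6), (2,6)

α = atan 0.25 = 14.04°;  2α = 28.07°
n_0 = (-0.9478, -0.3190)
n_1 = (-0.1644, -0.9864)
n_2 = (+0.3482, -0.9374)
n_3 = (+0.8944, -0.4472)
n_4 = (+0.9307, +0.3657)
n_5 = (+0.4450, +0.8956)
n_6 = (-0.2441, +0.9698)
  (0,1): δ = 118.06°  ·
  (0,2): δ = 88.22°  ·
  (0,3): δ = 45.17°  ·
  (0,4): δ = 2.85°  ✓
  (0,5): δ = 44.98°  ·
  (0,6): δ = 85.53°  ·
  (1,2): δ = 150.16°  ·
  (1,3): δ = 107.10°  ·
  (1,4): δ = 59.08°  ·
  (1,5): δ = 16.96°  ✓
  (1,6): δ = 23.59°  ✓
  (2,3): δ = 136.94°  ·
  (2,4): δ = 88.92°  ·
  (2,5): δ = 46.80°  ·
  (2,6): δ = 6.25°  ✓
  (3,4): δ = 131.98°  ·
  (3,5): δ = 89.86°  ·
  (3,6): δ = 49.31°  ·
  (4,5): δ = 137.87°  ·
  (4,6): δ = 97.33°  ·
  (5,6): δ = 139.45°  ·
antipodal pairs: 4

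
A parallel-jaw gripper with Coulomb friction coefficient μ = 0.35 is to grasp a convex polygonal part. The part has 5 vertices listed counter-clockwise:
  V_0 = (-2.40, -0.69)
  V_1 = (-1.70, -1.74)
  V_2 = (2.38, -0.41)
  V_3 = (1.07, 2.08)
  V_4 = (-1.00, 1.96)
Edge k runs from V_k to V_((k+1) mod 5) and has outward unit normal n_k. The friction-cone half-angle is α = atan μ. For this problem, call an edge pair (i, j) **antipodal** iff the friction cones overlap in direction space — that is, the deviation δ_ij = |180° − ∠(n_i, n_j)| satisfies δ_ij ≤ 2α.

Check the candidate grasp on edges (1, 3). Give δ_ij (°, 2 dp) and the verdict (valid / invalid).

α = atan 0.35 = 19.29°;  2α = 38.58°
edge 1: e_1 = (+4.08, +1.33);  n_1 = (+0.3099, -0.9508)
edge 3: e_3 = (-2.07, -0.12);  n_3 = (-0.0579, +0.9983)
∠(n_1, n_3) = 165.26°
δ = |180° − 165.26°| = 14.74°
14.74° ≤ 2α = 38.58°  →  valid

δ = 14.74°, valid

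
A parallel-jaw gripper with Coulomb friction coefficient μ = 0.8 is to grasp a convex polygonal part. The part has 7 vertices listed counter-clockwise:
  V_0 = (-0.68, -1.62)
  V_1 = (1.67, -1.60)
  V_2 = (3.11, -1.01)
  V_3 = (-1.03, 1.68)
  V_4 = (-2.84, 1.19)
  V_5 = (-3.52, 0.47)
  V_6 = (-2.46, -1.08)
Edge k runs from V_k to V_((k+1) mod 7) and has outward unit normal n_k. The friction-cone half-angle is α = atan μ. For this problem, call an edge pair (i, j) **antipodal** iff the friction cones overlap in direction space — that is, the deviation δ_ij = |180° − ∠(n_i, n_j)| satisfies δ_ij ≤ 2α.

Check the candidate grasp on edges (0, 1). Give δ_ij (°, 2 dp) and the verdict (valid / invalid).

α = atan 0.8 = 38.66°;  2α = 77.32°
edge 0: e_0 = (+2.35, +0.02);  n_0 = (+0.0085, -1.0000)
edge 1: e_1 = (+1.44, +0.59);  n_1 = (+0.3791, -0.9253)
∠(n_0, n_1) = 21.79°
δ = |180° − 21.79°| = 158.21°
158.21° > 2α = 77.32°  →  invalid

δ = 158.21°, invalid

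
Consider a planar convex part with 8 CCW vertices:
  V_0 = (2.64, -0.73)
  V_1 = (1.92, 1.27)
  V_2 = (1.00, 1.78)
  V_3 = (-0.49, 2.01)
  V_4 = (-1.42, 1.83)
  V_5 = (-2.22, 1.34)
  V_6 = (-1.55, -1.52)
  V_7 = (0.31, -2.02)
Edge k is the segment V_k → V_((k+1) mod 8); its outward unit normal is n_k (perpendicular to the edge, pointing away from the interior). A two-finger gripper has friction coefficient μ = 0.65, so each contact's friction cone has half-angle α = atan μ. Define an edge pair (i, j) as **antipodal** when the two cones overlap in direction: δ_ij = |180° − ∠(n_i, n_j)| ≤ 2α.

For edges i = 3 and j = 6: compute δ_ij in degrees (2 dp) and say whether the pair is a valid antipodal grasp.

α = atan 0.65 = 33.02°;  2α = 66.05°
edge 3: e_3 = (-0.93, -0.18);  n_3 = (-0.1900, +0.9818)
edge 6: e_6 = (+1.86, -0.50);  n_6 = (-0.2596, -0.9657)
∠(n_3, n_6) = 154.00°
δ = |180° − 154.00°| = 26.00°
26.00° ≤ 2α = 66.05°  →  valid

δ = 26.00°, valid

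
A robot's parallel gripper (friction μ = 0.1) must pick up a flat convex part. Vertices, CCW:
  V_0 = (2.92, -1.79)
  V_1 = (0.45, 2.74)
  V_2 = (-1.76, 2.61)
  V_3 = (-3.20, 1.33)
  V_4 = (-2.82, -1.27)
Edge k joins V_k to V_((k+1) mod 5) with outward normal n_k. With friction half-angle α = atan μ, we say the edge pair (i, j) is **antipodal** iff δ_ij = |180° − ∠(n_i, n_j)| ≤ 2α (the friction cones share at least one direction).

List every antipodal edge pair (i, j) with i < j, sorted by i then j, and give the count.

count = 1; pairs: (1,4)

α = atan 0.1 = 5.71°;  2α = 11.42°
n_0 = (+0.8780, +0.4787)
n_1 = (-0.0587, +0.9983)
n_2 = (-0.6644, +0.7474)
n_3 = (-0.9895, -0.1446)
n_4 = (-0.0902, -0.9959)
  (0,1): δ = 115.24°  ·
  (0,2): δ = 76.97°  ·
  (0,3): δ = 20.29°  ·
  (0,4): δ = 56.22°  ·
  (1,2): δ = 141.73°  ·
  (1,3): δ = 85.05°  ·
  (1,4): δ = 8.54°  ✓
  (2,3): δ = 123.32°  ·
  (2,4): δ = 46.81°  ·
  (3,4): δ = 103.49°  ·
antipodal pairs: 1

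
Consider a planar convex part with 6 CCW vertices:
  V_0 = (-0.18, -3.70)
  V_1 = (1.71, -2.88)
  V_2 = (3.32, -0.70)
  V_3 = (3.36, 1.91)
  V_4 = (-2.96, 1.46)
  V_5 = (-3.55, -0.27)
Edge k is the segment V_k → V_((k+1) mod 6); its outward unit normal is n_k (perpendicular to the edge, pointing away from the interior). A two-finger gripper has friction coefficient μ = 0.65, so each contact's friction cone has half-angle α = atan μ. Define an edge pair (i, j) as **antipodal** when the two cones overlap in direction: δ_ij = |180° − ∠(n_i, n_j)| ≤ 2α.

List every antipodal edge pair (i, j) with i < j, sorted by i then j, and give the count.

α = atan 0.65 = 33.02°;  2α = 66.05°
n_0 = (+0.3980, -0.9174)
n_1 = (+0.8044, -0.5941)
n_2 = (+0.9999, -0.0153)
n_3 = (-0.0710, +0.9975)
n_4 = (-0.9465, +0.3228)
n_5 = (-0.7133, -0.7008)
  (0,1): δ = 149.90°  ·
  (0,2): δ = 114.33°  ·
  (0,3): δ = 19.38°  ✓
  (0,4): δ = 47.71°  ✓
  (0,5): δ = 111.04°  ·
  (1,2): δ = 144.43°  ·
  (1,3): δ = 49.48°  ✓
  (1,4): δ = 17.62°  ✓
  (1,5): δ = 80.94°  ·
  (2,3): δ = 85.05°  ·
  (2,4): δ = 17.95°  ✓
  (2,5): δ = 45.37°  ✓
  (3,4): δ = 112.90°  ·
  (3,5): δ = 49.58°  ✓
  (4,5): δ = 116.67°  ·
antipodal pairs: 7

count = 7; pairs: (0,3), (0,4), (1,3), (1,4), (2,4), (2,5), (3,5)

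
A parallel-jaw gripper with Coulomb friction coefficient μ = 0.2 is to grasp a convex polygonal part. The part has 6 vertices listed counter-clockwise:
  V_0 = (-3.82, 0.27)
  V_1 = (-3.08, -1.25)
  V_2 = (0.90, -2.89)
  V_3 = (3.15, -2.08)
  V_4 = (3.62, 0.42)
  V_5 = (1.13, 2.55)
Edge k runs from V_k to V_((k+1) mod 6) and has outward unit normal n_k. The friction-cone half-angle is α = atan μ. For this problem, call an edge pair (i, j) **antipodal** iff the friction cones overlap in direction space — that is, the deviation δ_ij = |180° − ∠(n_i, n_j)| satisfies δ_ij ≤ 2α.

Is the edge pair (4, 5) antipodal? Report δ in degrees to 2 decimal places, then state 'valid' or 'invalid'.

α = atan 0.2 = 11.31°;  2α = 22.62°
edge 4: e_4 = (-2.49, +2.13);  n_4 = (+0.6500, +0.7599)
edge 5: e_5 = (-4.95, -2.28);  n_5 = (-0.4184, +0.9083)
∠(n_4, n_5) = 65.28°
δ = |180° − 65.28°| = 114.72°
114.72° > 2α = 22.62°  →  invalid

δ = 114.72°, invalid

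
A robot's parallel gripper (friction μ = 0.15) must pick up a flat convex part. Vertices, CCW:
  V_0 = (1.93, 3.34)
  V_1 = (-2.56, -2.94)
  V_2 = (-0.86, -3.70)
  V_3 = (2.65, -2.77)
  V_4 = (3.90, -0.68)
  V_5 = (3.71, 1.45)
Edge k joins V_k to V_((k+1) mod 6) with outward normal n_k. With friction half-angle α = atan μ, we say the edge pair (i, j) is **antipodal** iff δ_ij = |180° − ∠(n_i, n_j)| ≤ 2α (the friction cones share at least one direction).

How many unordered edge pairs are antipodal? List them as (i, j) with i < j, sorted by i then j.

count = 1; pairs: (0,3)

α = atan 0.15 = 8.53°;  2α = 17.06°
n_0 = (-0.8135, +0.5816)
n_1 = (-0.4081, -0.9129)
n_2 = (+0.2561, -0.9666)
n_3 = (+0.8582, -0.5133)
n_4 = (+0.9960, +0.0888)
n_5 = (+0.7280, +0.6856)
  (0,1): δ = 78.52°  ·
  (0,2): δ = 39.60°  ·
  (0,3): δ = 4.68°  ✓
  (0,4): δ = 40.66°  ·
  (0,5): δ = 78.85°  ·
  (1,2): δ = 141.07°  ·
  (1,3): δ = 96.80°  ·
  (1,4): δ = 60.82°  ·
  (1,5): δ = 22.63°  ·
  (2,3): δ = 135.72°  ·
  (2,4): δ = 99.74°  ·
  (2,5): δ = 61.56°  ·
  (3,4): δ = 144.02°  ·
  (3,5): δ = 105.83°  ·
  (4,5): δ = 141.81°  ·
antipodal pairs: 1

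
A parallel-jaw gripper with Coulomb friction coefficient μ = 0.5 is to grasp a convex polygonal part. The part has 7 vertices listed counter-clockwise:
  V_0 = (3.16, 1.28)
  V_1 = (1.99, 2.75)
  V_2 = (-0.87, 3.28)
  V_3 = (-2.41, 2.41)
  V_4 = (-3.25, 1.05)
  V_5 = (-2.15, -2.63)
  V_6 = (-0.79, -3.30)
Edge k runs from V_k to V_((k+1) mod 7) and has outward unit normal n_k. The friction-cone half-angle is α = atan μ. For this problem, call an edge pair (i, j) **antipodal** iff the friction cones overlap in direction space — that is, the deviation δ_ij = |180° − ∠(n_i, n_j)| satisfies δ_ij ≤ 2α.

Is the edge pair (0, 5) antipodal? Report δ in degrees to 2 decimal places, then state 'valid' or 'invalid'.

δ = 25.26°, valid

α = atan 0.5 = 26.57°;  2α = 53.13°
edge 0: e_0 = (-1.17, +1.47);  n_0 = (+0.7824, +0.6227)
edge 5: e_5 = (+1.36, -0.67);  n_5 = (-0.4419, -0.8971)
∠(n_0, n_5) = 154.74°
δ = |180° − 154.74°| = 25.26°
25.26° ≤ 2α = 53.13°  →  valid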